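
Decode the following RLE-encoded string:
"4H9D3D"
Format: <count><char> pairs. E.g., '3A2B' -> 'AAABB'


Expanding each <count><char> pair:
  4H -> 'HHHH'
  9D -> 'DDDDDDDDD'
  3D -> 'DDD'

Decoded = HHHHDDDDDDDDDDDD


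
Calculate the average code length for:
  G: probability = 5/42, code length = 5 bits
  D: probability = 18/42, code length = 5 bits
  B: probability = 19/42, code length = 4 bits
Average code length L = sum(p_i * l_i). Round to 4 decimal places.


Weighted contributions p_i * l_i:
  G: (5/42) * 5 = 25/42
  D: (18/42) * 5 = 90/42
  B: (19/42) * 4 = 76/42
Sum = (25 + 90 + 76)/42 = 191/42

L = 191/42 = 4.5476 bits/symbol


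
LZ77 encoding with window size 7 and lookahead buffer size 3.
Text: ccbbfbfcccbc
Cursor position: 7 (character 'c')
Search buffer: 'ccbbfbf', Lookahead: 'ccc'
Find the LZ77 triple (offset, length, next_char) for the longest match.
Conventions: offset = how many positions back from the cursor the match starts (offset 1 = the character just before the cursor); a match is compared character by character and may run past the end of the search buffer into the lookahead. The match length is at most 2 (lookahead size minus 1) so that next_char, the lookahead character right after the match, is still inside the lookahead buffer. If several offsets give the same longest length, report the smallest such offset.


Try each offset into the search buffer:
  offset=1 (pos 6, char 'f'): match length 0
  offset=2 (pos 5, char 'b'): match length 0
  offset=3 (pos 4, char 'f'): match length 0
  offset=4 (pos 3, char 'b'): match length 0
  offset=5 (pos 2, char 'b'): match length 0
  offset=6 (pos 1, char 'c'): match length 1
  offset=7 (pos 0, char 'c'): match length 2
Longest match has length 2 at offset 7.
next_char = character at position 7 + 2 = 9 -> 'c'

Best match: offset=7, length=2 (matching 'cc' starting at position 0)
LZ77 triple: (7, 2, 'c')


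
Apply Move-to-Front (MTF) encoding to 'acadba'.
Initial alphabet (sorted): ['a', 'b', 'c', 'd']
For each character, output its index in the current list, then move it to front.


MTF encoding:
'a': index 0 in ['a', 'b', 'c', 'd'] -> ['a', 'b', 'c', 'd']
'c': index 2 in ['a', 'b', 'c', 'd'] -> ['c', 'a', 'b', 'd']
'a': index 1 in ['c', 'a', 'b', 'd'] -> ['a', 'c', 'b', 'd']
'd': index 3 in ['a', 'c', 'b', 'd'] -> ['d', 'a', 'c', 'b']
'b': index 3 in ['d', 'a', 'c', 'b'] -> ['b', 'd', 'a', 'c']
'a': index 2 in ['b', 'd', 'a', 'c'] -> ['a', 'b', 'd', 'c']


Output: [0, 2, 1, 3, 3, 2]


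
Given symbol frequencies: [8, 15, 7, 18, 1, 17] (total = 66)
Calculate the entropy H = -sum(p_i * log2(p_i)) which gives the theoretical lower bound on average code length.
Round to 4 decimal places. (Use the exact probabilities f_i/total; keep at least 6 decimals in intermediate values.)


Per-symbol terms -p_i * log2(p_i) with p_i = f_i/66:
  p = 8/66 = 0.121212: log2(p) = -3.044394, -p*log2(p) = 0.369017
  p = 15/66 = 0.227273: log2(p) = -2.137504, -p*log2(p) = 0.485796
  p = 7/66 = 0.106061: log2(p) = -3.237039, -p*log2(p) = 0.343322
  p = 18/66 = 0.272727: log2(p) = -1.874469, -p*log2(p) = 0.511219
  p = 1/66 = 0.015152: log2(p) = -6.044394, -p*log2(p) = 0.091582
  p = 17/66 = 0.257576: log2(p) = -1.956931, -p*log2(p) = 0.504058
H = 0.369017 + 0.485796 + 0.343322 + 0.511219 + 0.091582 + 0.504058 = 2.304994

H = 2.305 bits/symbol


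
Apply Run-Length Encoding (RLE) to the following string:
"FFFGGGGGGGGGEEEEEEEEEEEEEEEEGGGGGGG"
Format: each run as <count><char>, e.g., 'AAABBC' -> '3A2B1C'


Scanning runs left to right:
  i=0: run of 'F' x 3 -> '3F'
  i=3: run of 'G' x 9 -> '9G'
  i=12: run of 'E' x 16 -> '16E'
  i=28: run of 'G' x 7 -> '7G'

RLE = 3F9G16E7G


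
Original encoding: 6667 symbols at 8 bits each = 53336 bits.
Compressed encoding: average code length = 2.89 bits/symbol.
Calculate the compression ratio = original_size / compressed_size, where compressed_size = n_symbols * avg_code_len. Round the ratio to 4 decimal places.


original_size = n_symbols * orig_bits = 6667 * 8 = 53336 bits
compressed_size = n_symbols * avg_code_len = 6667 * 2.89 = 19267.63 bits
ratio = original_size / compressed_size = 53336 / 19267.63 = 2.7682

Compression ratio = 2.7682


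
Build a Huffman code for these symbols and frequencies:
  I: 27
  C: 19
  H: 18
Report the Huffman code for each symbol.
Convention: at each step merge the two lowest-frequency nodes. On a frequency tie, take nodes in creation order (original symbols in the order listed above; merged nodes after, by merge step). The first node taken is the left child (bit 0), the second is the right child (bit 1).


Huffman tree construction:
Step 1: Merge H(18) + C(19) = 37
Step 2: Merge I(27) + (H+C)(37) = 64
Read each symbol's code off the tree from the root (left child = 0, right child = 1).

Codes:
  I: 0 (length 1)
  C: 11 (length 2)
  H: 10 (length 2)
Average code length: 101/64 = 1.5781 bits/symbol


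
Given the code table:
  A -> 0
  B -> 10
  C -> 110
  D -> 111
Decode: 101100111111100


Decoding:
10 -> B
110 -> C
0 -> A
111 -> D
111 -> D
10 -> B
0 -> A


Result: BCADDBA


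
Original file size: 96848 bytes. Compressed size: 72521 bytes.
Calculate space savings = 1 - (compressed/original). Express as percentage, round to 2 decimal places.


ratio = compressed/original = 72521/96848 = 0.748813
savings = 1 - ratio = 1 - 0.748813 = 0.251187
as a percentage: 0.251187 * 100 = 25.12%

Space savings = 1 - 72521/96848 = 25.12%


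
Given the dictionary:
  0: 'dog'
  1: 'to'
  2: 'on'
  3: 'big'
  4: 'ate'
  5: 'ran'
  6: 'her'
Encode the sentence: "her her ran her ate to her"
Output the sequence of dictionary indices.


Look up each word in the dictionary:
  'her' -> 6
  'her' -> 6
  'ran' -> 5
  'her' -> 6
  'ate' -> 4
  'to' -> 1
  'her' -> 6

Encoded: [6, 6, 5, 6, 4, 1, 6]


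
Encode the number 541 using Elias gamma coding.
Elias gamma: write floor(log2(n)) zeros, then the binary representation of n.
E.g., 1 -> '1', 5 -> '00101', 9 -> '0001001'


num_bits = floor(log2(541)) + 1 = 10
leading_zeros = num_bits - 1 = 9
binary(541) = 1000011101

Elias gamma(541) = '000000000' + '1000011101' = 0000000001000011101 (19 bits)


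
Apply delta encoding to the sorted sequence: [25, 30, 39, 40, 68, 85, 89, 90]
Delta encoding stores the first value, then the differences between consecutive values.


First value: 25
Deltas:
  30 - 25 = 5
  39 - 30 = 9
  40 - 39 = 1
  68 - 40 = 28
  85 - 68 = 17
  89 - 85 = 4
  90 - 89 = 1


Delta encoded: [25, 5, 9, 1, 28, 17, 4, 1]


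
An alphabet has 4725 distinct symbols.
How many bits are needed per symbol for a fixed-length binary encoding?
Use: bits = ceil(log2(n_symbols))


log2(4725) = 12.2061
Bracket: 2^12 = 4096 < 4725 <= 2^13 = 8192
So ceil(log2(4725)) = 13

bits = ceil(log2(4725)) = ceil(12.2061) = 13 bits


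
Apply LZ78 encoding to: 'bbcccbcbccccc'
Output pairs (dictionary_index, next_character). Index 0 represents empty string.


LZ78 encoding steps:
Dictionary: {0: ''}
Step 1: w='' (idx 0), next='b' -> output (0, 'b'), add 'b' as idx 1
Step 2: w='b' (idx 1), next='c' -> output (1, 'c'), add 'bc' as idx 2
Step 3: w='' (idx 0), next='c' -> output (0, 'c'), add 'c' as idx 3
Step 4: w='c' (idx 3), next='b' -> output (3, 'b'), add 'cb' as idx 4
Step 5: w='cb' (idx 4), next='c' -> output (4, 'c'), add 'cbc' as idx 5
Step 6: w='c' (idx 3), next='c' -> output (3, 'c'), add 'cc' as idx 6
Step 7: w='cc' (idx 6), end of input -> output (6, '')


Encoded: [(0, 'b'), (1, 'c'), (0, 'c'), (3, 'b'), (4, 'c'), (3, 'c'), (6, '')]


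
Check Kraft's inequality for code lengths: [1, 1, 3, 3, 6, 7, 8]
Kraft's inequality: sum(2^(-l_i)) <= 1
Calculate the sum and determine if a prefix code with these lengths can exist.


Sum = 2^(-1) + 2^(-1) + 2^(-3) + 2^(-3) + 2^(-6) + 2^(-7) + 2^(-8)
    = 0.5 + 0.5 + 0.125 + 0.125 + 0.015625 + 0.0078125 + 0.00390625
    = 327/256 = 1.27734375
Since 1.27734375 > 1, Kraft's inequality is NOT satisfied.
A prefix code with these lengths CANNOT exist.

Kraft sum = 1.27734375. Not satisfied.


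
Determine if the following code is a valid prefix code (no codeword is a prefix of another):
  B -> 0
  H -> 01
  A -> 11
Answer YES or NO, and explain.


Checking each pair (does one codeword prefix another?):
  B='0' vs H='01': prefix -- VIOLATION

NO -- this is NOT a valid prefix code. B (0) is a prefix of H (01).


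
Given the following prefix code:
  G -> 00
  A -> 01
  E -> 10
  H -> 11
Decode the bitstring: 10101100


Decoding step by step:
Bits 10 -> E
Bits 10 -> E
Bits 11 -> H
Bits 00 -> G


Decoded message: EEHG


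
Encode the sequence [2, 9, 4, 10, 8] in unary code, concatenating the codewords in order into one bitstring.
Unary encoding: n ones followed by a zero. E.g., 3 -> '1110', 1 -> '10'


Encode each number as n ones followed by a terminating 0:
  2 -> 110 (3 bits)
  9 -> 1111111110 (10 bits)
  4 -> 11110 (5 bits)
  10 -> 11111111110 (11 bits)
  8 -> 111111110 (9 bits)
Total length = 3 + 10 + 5 + 11 + 9 = 38 bits.

Unary([2, 9, 4, 10, 8]) = 11011111111101111011111111110111111110 (38 bits)


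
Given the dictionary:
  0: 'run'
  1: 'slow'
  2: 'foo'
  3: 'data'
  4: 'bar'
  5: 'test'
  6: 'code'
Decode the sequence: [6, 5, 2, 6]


Look up each index in the dictionary:
  6 -> 'code'
  5 -> 'test'
  2 -> 'foo'
  6 -> 'code'

Decoded: "code test foo code"


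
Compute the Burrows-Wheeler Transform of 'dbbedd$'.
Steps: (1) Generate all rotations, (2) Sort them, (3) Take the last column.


Rotations (sorted):
  0: $dbbedd -> last char: d
  1: bbedd$d -> last char: d
  2: bedd$db -> last char: b
  3: d$dbbed -> last char: d
  4: dbbedd$ -> last char: $
  5: dd$dbbe -> last char: e
  6: edd$dbb -> last char: b


BWT = ddbd$eb


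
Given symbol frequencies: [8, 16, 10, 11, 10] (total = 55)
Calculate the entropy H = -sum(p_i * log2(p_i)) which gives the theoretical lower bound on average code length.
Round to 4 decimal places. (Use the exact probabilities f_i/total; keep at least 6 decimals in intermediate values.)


Per-symbol terms -p_i * log2(p_i) with p_i = f_i/55:
  p = 8/55 = 0.145455: log2(p) = -2.781360, -p*log2(p) = 0.404561
  p = 16/55 = 0.290909: log2(p) = -1.781360, -p*log2(p) = 0.518214
  p = 10/55 = 0.181818: log2(p) = -2.459432, -p*log2(p) = 0.447169
  p = 11/55 = 0.200000: log2(p) = -2.321928, -p*log2(p) = 0.464386
  p = 10/55 = 0.181818: log2(p) = -2.459432, -p*log2(p) = 0.447169
H = 0.404561 + 0.518214 + 0.447169 + 0.464386 + 0.447169 = 2.281499

H = 2.2815 bits/symbol


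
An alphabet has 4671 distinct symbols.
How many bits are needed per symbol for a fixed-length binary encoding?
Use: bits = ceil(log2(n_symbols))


log2(4671) = 12.1895
Bracket: 2^12 = 4096 < 4671 <= 2^13 = 8192
So ceil(log2(4671)) = 13

bits = ceil(log2(4671)) = ceil(12.1895) = 13 bits


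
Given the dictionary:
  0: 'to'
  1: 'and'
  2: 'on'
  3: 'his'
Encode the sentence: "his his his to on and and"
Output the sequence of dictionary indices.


Look up each word in the dictionary:
  'his' -> 3
  'his' -> 3
  'his' -> 3
  'to' -> 0
  'on' -> 2
  'and' -> 1
  'and' -> 1

Encoded: [3, 3, 3, 0, 2, 1, 1]


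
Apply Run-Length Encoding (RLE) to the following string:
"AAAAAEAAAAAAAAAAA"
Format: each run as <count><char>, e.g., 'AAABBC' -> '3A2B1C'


Scanning runs left to right:
  i=0: run of 'A' x 5 -> '5A'
  i=5: run of 'E' x 1 -> '1E'
  i=6: run of 'A' x 11 -> '11A'

RLE = 5A1E11A


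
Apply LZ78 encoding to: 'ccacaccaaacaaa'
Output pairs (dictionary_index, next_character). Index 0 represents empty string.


LZ78 encoding steps:
Dictionary: {0: ''}
Step 1: w='' (idx 0), next='c' -> output (0, 'c'), add 'c' as idx 1
Step 2: w='c' (idx 1), next='a' -> output (1, 'a'), add 'ca' as idx 2
Step 3: w='ca' (idx 2), next='c' -> output (2, 'c'), add 'cac' as idx 3
Step 4: w='ca' (idx 2), next='a' -> output (2, 'a'), add 'caa' as idx 4
Step 5: w='' (idx 0), next='a' -> output (0, 'a'), add 'a' as idx 5
Step 6: w='caa' (idx 4), next='a' -> output (4, 'a'), add 'caaa' as idx 6


Encoded: [(0, 'c'), (1, 'a'), (2, 'c'), (2, 'a'), (0, 'a'), (4, 'a')]


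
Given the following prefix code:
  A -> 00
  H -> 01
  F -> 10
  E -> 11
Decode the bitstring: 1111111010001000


Decoding step by step:
Bits 11 -> E
Bits 11 -> E
Bits 11 -> E
Bits 10 -> F
Bits 10 -> F
Bits 00 -> A
Bits 10 -> F
Bits 00 -> A


Decoded message: EEEFFAFA


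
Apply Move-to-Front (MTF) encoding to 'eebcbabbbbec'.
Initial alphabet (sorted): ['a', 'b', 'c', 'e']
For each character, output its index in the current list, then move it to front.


MTF encoding:
'e': index 3 in ['a', 'b', 'c', 'e'] -> ['e', 'a', 'b', 'c']
'e': index 0 in ['e', 'a', 'b', 'c'] -> ['e', 'a', 'b', 'c']
'b': index 2 in ['e', 'a', 'b', 'c'] -> ['b', 'e', 'a', 'c']
'c': index 3 in ['b', 'e', 'a', 'c'] -> ['c', 'b', 'e', 'a']
'b': index 1 in ['c', 'b', 'e', 'a'] -> ['b', 'c', 'e', 'a']
'a': index 3 in ['b', 'c', 'e', 'a'] -> ['a', 'b', 'c', 'e']
'b': index 1 in ['a', 'b', 'c', 'e'] -> ['b', 'a', 'c', 'e']
'b': index 0 in ['b', 'a', 'c', 'e'] -> ['b', 'a', 'c', 'e']
'b': index 0 in ['b', 'a', 'c', 'e'] -> ['b', 'a', 'c', 'e']
'b': index 0 in ['b', 'a', 'c', 'e'] -> ['b', 'a', 'c', 'e']
'e': index 3 in ['b', 'a', 'c', 'e'] -> ['e', 'b', 'a', 'c']
'c': index 3 in ['e', 'b', 'a', 'c'] -> ['c', 'e', 'b', 'a']


Output: [3, 0, 2, 3, 1, 3, 1, 0, 0, 0, 3, 3]


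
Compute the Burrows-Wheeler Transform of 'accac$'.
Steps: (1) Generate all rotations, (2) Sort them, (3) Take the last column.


Rotations (sorted):
  0: $accac -> last char: c
  1: ac$acc -> last char: c
  2: accac$ -> last char: $
  3: c$acca -> last char: a
  4: cac$ac -> last char: c
  5: ccac$a -> last char: a


BWT = cc$aca


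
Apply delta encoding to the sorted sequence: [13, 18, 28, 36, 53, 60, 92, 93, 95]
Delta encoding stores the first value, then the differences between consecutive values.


First value: 13
Deltas:
  18 - 13 = 5
  28 - 18 = 10
  36 - 28 = 8
  53 - 36 = 17
  60 - 53 = 7
  92 - 60 = 32
  93 - 92 = 1
  95 - 93 = 2


Delta encoded: [13, 5, 10, 8, 17, 7, 32, 1, 2]


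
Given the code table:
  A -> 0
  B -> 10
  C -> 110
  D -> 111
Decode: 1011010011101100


Decoding:
10 -> B
110 -> C
10 -> B
0 -> A
111 -> D
0 -> A
110 -> C
0 -> A


Result: BCBADACA


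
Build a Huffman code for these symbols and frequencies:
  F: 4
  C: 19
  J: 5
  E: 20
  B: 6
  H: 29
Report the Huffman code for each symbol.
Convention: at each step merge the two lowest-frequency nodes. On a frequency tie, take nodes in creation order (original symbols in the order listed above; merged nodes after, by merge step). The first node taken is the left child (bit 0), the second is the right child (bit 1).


Huffman tree construction:
Step 1: Merge F(4) + J(5) = 9
Step 2: Merge B(6) + (F+J)(9) = 15
Step 3: Merge (B+(F+J))(15) + C(19) = 34
Step 4: Merge E(20) + H(29) = 49
Step 5: Merge ((B+(F+J))+C)(34) + (E+H)(49) = 83
Read each symbol's code off the tree from the root (left child = 0, right child = 1).

Codes:
  F: 0010 (length 4)
  C: 01 (length 2)
  J: 0011 (length 4)
  E: 10 (length 2)
  B: 000 (length 3)
  H: 11 (length 2)
Average code length: 190/83 = 2.2892 bits/symbol


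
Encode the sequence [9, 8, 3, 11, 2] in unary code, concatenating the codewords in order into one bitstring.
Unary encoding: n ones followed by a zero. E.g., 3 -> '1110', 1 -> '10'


Encode each number as n ones followed by a terminating 0:
  9 -> 1111111110 (10 bits)
  8 -> 111111110 (9 bits)
  3 -> 1110 (4 bits)
  11 -> 111111111110 (12 bits)
  2 -> 110 (3 bits)
Total length = 10 + 9 + 4 + 12 + 3 = 38 bits.

Unary([9, 8, 3, 11, 2]) = 11111111101111111101110111111111110110 (38 bits)


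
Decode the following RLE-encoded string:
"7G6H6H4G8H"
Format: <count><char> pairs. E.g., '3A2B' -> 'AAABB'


Expanding each <count><char> pair:
  7G -> 'GGGGGGG'
  6H -> 'HHHHHH'
  6H -> 'HHHHHH'
  4G -> 'GGGG'
  8H -> 'HHHHHHHH'

Decoded = GGGGGGGHHHHHHHHHHHHGGGGHHHHHHHH


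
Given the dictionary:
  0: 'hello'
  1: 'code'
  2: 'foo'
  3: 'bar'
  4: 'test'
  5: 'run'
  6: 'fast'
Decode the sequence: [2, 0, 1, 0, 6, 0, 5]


Look up each index in the dictionary:
  2 -> 'foo'
  0 -> 'hello'
  1 -> 'code'
  0 -> 'hello'
  6 -> 'fast'
  0 -> 'hello'
  5 -> 'run'

Decoded: "foo hello code hello fast hello run"


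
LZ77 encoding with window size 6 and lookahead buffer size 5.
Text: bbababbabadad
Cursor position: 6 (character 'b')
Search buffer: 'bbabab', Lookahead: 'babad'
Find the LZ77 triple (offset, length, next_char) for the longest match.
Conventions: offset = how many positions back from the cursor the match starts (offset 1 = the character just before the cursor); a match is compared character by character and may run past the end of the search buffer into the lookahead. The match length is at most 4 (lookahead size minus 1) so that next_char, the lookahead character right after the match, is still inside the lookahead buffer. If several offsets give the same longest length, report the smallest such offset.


Try each offset into the search buffer:
  offset=1 (pos 5, char 'b'): match length 1
  offset=2 (pos 4, char 'a'): match length 0
  offset=3 (pos 3, char 'b'): match length 3
  offset=4 (pos 2, char 'a'): match length 0
  offset=5 (pos 1, char 'b'): match length 4
  offset=6 (pos 0, char 'b'): match length 1
Longest match has length 4 at offset 5.
next_char = character at position 6 + 4 = 10 -> 'd'

Best match: offset=5, length=4 (matching 'baba' starting at position 1)
LZ77 triple: (5, 4, 'd')


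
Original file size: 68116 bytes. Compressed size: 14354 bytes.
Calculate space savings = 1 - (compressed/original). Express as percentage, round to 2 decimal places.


ratio = compressed/original = 14354/68116 = 0.210729
savings = 1 - ratio = 1 - 0.210729 = 0.789271
as a percentage: 0.789271 * 100 = 78.93%

Space savings = 1 - 14354/68116 = 78.93%


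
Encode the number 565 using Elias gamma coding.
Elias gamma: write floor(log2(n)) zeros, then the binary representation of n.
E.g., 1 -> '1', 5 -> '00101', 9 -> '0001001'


num_bits = floor(log2(565)) + 1 = 10
leading_zeros = num_bits - 1 = 9
binary(565) = 1000110101

Elias gamma(565) = '000000000' + '1000110101' = 0000000001000110101 (19 bits)


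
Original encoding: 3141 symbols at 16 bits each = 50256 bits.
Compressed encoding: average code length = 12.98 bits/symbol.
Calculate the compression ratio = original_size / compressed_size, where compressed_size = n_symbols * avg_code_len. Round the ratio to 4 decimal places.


original_size = n_symbols * orig_bits = 3141 * 16 = 50256 bits
compressed_size = n_symbols * avg_code_len = 3141 * 12.98 = 40770.18 bits
ratio = original_size / compressed_size = 50256 / 40770.18 = 1.2327

Compression ratio = 1.2327


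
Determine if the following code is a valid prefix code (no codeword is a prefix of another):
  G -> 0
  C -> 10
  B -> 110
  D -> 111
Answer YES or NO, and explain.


Checking each pair (does one codeword prefix another?):
  G='0' vs C='10': no prefix
  G='0' vs B='110': no prefix
  G='0' vs D='111': no prefix
  C='10' vs G='0': no prefix
  C='10' vs B='110': no prefix
  C='10' vs D='111': no prefix
  B='110' vs G='0': no prefix
  B='110' vs C='10': no prefix
  B='110' vs D='111': no prefix
  D='111' vs G='0': no prefix
  D='111' vs C='10': no prefix
  D='111' vs B='110': no prefix
No violation found over all pairs.

YES -- this is a valid prefix code. No codeword is a prefix of any other codeword.


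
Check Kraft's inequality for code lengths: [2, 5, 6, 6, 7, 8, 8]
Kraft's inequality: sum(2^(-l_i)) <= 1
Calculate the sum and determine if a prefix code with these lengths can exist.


Sum = 2^(-2) + 2^(-5) + 2^(-6) + 2^(-6) + 2^(-7) + 2^(-8) + 2^(-8)
    = 0.25 + 0.03125 + 0.015625 + 0.015625 + 0.0078125 + 0.00390625 + 0.00390625
    = 84/256 = 0.328125
Since 0.328125 <= 1, Kraft's inequality IS satisfied.
A prefix code with these lengths CAN exist.

Kraft sum = 0.328125. Satisfied.


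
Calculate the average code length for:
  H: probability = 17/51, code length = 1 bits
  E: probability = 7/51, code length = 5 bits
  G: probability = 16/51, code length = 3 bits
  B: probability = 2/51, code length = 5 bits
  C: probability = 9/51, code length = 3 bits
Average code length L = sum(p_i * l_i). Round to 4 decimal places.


Weighted contributions p_i * l_i:
  H: (17/51) * 1 = 17/51
  E: (7/51) * 5 = 35/51
  G: (16/51) * 3 = 48/51
  B: (2/51) * 5 = 10/51
  C: (9/51) * 3 = 27/51
Sum = (17 + 35 + 48 + 10 + 27)/51 = 137/51

L = 137/51 = 2.6863 bits/symbol


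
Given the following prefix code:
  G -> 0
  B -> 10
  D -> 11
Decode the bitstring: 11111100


Decoding step by step:
Bits 11 -> D
Bits 11 -> D
Bits 11 -> D
Bits 0 -> G
Bits 0 -> G


Decoded message: DDDGG


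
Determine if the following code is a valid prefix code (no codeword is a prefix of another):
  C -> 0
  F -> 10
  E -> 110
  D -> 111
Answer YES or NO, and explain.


Checking each pair (does one codeword prefix another?):
  C='0' vs F='10': no prefix
  C='0' vs E='110': no prefix
  C='0' vs D='111': no prefix
  F='10' vs C='0': no prefix
  F='10' vs E='110': no prefix
  F='10' vs D='111': no prefix
  E='110' vs C='0': no prefix
  E='110' vs F='10': no prefix
  E='110' vs D='111': no prefix
  D='111' vs C='0': no prefix
  D='111' vs F='10': no prefix
  D='111' vs E='110': no prefix
No violation found over all pairs.

YES -- this is a valid prefix code. No codeword is a prefix of any other codeword.


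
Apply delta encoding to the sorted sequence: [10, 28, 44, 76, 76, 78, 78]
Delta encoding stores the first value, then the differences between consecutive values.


First value: 10
Deltas:
  28 - 10 = 18
  44 - 28 = 16
  76 - 44 = 32
  76 - 76 = 0
  78 - 76 = 2
  78 - 78 = 0


Delta encoded: [10, 18, 16, 32, 0, 2, 0]


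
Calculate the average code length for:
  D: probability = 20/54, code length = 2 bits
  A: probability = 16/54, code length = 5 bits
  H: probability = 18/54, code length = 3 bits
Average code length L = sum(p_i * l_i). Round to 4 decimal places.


Weighted contributions p_i * l_i:
  D: (20/54) * 2 = 40/54
  A: (16/54) * 5 = 80/54
  H: (18/54) * 3 = 54/54
Sum = (40 + 80 + 54)/54 = 174/54

L = 174/54 = 3.2222 bits/symbol


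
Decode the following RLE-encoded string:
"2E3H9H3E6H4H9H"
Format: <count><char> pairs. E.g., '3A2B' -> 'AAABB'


Expanding each <count><char> pair:
  2E -> 'EE'
  3H -> 'HHH'
  9H -> 'HHHHHHHHH'
  3E -> 'EEE'
  6H -> 'HHHHHH'
  4H -> 'HHHH'
  9H -> 'HHHHHHHHH'

Decoded = EEHHHHHHHHHHHHEEEHHHHHHHHHHHHHHHHHHH


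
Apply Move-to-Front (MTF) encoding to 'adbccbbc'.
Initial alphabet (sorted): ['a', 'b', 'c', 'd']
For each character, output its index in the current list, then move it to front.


MTF encoding:
'a': index 0 in ['a', 'b', 'c', 'd'] -> ['a', 'b', 'c', 'd']
'd': index 3 in ['a', 'b', 'c', 'd'] -> ['d', 'a', 'b', 'c']
'b': index 2 in ['d', 'a', 'b', 'c'] -> ['b', 'd', 'a', 'c']
'c': index 3 in ['b', 'd', 'a', 'c'] -> ['c', 'b', 'd', 'a']
'c': index 0 in ['c', 'b', 'd', 'a'] -> ['c', 'b', 'd', 'a']
'b': index 1 in ['c', 'b', 'd', 'a'] -> ['b', 'c', 'd', 'a']
'b': index 0 in ['b', 'c', 'd', 'a'] -> ['b', 'c', 'd', 'a']
'c': index 1 in ['b', 'c', 'd', 'a'] -> ['c', 'b', 'd', 'a']


Output: [0, 3, 2, 3, 0, 1, 0, 1]


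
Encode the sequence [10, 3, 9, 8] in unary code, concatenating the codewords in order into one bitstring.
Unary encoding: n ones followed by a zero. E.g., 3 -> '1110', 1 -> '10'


Encode each number as n ones followed by a terminating 0:
  10 -> 11111111110 (11 bits)
  3 -> 1110 (4 bits)
  9 -> 1111111110 (10 bits)
  8 -> 111111110 (9 bits)
Total length = 11 + 4 + 10 + 9 = 34 bits.

Unary([10, 3, 9, 8]) = 1111111111011101111111110111111110 (34 bits)


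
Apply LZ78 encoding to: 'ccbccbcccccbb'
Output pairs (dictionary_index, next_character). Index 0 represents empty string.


LZ78 encoding steps:
Dictionary: {0: ''}
Step 1: w='' (idx 0), next='c' -> output (0, 'c'), add 'c' as idx 1
Step 2: w='c' (idx 1), next='b' -> output (1, 'b'), add 'cb' as idx 2
Step 3: w='c' (idx 1), next='c' -> output (1, 'c'), add 'cc' as idx 3
Step 4: w='' (idx 0), next='b' -> output (0, 'b'), add 'b' as idx 4
Step 5: w='cc' (idx 3), next='c' -> output (3, 'c'), add 'ccc' as idx 5
Step 6: w='cc' (idx 3), next='b' -> output (3, 'b'), add 'ccb' as idx 6
Step 7: w='b' (idx 4), end of input -> output (4, '')


Encoded: [(0, 'c'), (1, 'b'), (1, 'c'), (0, 'b'), (3, 'c'), (3, 'b'), (4, '')]


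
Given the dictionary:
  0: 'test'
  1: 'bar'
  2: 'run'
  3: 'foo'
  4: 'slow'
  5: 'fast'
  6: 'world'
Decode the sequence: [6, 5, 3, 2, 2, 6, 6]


Look up each index in the dictionary:
  6 -> 'world'
  5 -> 'fast'
  3 -> 'foo'
  2 -> 'run'
  2 -> 'run'
  6 -> 'world'
  6 -> 'world'

Decoded: "world fast foo run run world world"


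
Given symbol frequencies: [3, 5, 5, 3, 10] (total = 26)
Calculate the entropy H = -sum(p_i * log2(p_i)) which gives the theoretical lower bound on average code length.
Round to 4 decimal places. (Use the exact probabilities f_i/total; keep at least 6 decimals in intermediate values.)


Per-symbol terms -p_i * log2(p_i) with p_i = f_i/26:
  p = 3/26 = 0.115385: log2(p) = -3.115477, -p*log2(p) = 0.359478
  p = 5/26 = 0.192308: log2(p) = -2.378512, -p*log2(p) = 0.457406
  p = 5/26 = 0.192308: log2(p) = -2.378512, -p*log2(p) = 0.457406
  p = 3/26 = 0.115385: log2(p) = -3.115477, -p*log2(p) = 0.359478
  p = 10/26 = 0.384615: log2(p) = -1.378512, -p*log2(p) = 0.530197
H = 0.359478 + 0.457406 + 0.457406 + 0.359478 + 0.530197 = 2.163965

H = 2.164 bits/symbol


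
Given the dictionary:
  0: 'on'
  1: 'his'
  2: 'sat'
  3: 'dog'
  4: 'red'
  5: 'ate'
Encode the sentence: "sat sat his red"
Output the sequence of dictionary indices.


Look up each word in the dictionary:
  'sat' -> 2
  'sat' -> 2
  'his' -> 1
  'red' -> 4

Encoded: [2, 2, 1, 4]


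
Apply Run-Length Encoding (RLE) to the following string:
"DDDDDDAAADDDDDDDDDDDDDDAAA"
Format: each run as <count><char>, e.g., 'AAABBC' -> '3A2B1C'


Scanning runs left to right:
  i=0: run of 'D' x 6 -> '6D'
  i=6: run of 'A' x 3 -> '3A'
  i=9: run of 'D' x 14 -> '14D'
  i=23: run of 'A' x 3 -> '3A'

RLE = 6D3A14D3A


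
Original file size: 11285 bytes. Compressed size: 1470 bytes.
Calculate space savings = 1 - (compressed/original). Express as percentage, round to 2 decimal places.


ratio = compressed/original = 1470/11285 = 0.130261
savings = 1 - ratio = 1 - 0.130261 = 0.869739
as a percentage: 0.869739 * 100 = 86.97%

Space savings = 1 - 1470/11285 = 86.97%


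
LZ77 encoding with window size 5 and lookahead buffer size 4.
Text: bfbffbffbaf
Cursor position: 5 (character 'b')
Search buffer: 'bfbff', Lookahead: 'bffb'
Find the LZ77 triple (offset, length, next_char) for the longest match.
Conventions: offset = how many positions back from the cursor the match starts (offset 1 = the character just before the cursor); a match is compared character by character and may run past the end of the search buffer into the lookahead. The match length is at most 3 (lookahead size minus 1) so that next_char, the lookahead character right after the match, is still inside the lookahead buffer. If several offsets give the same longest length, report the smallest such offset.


Try each offset into the search buffer:
  offset=1 (pos 4, char 'f'): match length 0
  offset=2 (pos 3, char 'f'): match length 0
  offset=3 (pos 2, char 'b'): match length 3
  offset=4 (pos 1, char 'f'): match length 0
  offset=5 (pos 0, char 'b'): match length 2
Longest match has length 3 at offset 3.
next_char = character at position 5 + 3 = 8 -> 'b'

Best match: offset=3, length=3 (matching 'bff' starting at position 2)
LZ77 triple: (3, 3, 'b')


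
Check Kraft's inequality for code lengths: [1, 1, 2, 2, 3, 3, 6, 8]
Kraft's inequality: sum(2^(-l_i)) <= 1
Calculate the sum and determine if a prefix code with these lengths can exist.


Sum = 2^(-1) + 2^(-1) + 2^(-2) + 2^(-2) + 2^(-3) + 2^(-3) + 2^(-6) + 2^(-8)
    = 0.5 + 0.5 + 0.25 + 0.25 + 0.125 + 0.125 + 0.015625 + 0.00390625
    = 453/256 = 1.76953125
Since 1.76953125 > 1, Kraft's inequality is NOT satisfied.
A prefix code with these lengths CANNOT exist.

Kraft sum = 1.76953125. Not satisfied.


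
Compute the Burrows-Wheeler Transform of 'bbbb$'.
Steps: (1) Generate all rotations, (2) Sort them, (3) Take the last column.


Rotations (sorted):
  0: $bbbb -> last char: b
  1: b$bbb -> last char: b
  2: bb$bb -> last char: b
  3: bbb$b -> last char: b
  4: bbbb$ -> last char: $


BWT = bbbb$


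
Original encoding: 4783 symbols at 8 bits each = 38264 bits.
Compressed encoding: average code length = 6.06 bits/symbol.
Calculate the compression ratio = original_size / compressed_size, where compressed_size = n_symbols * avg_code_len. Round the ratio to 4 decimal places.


original_size = n_symbols * orig_bits = 4783 * 8 = 38264 bits
compressed_size = n_symbols * avg_code_len = 4783 * 6.06 = 28984.98 bits
ratio = original_size / compressed_size = 38264 / 28984.98 = 1.3201

Compression ratio = 1.3201


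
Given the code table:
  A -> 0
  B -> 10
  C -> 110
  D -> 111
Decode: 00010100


Decoding:
0 -> A
0 -> A
0 -> A
10 -> B
10 -> B
0 -> A


Result: AAABBA


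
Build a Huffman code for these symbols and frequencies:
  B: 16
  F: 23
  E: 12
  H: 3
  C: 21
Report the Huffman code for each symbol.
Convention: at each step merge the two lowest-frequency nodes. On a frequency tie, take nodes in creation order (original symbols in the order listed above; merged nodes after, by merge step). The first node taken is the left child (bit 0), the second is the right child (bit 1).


Huffman tree construction:
Step 1: Merge H(3) + E(12) = 15
Step 2: Merge (H+E)(15) + B(16) = 31
Step 3: Merge C(21) + F(23) = 44
Step 4: Merge ((H+E)+B)(31) + (C+F)(44) = 75
Read each symbol's code off the tree from the root (left child = 0, right child = 1).

Codes:
  B: 01 (length 2)
  F: 11 (length 2)
  E: 001 (length 3)
  H: 000 (length 3)
  C: 10 (length 2)
Average code length: 165/75 = 2.2000 bits/symbol


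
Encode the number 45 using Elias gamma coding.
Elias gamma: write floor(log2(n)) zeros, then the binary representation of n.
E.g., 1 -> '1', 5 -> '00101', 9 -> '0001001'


num_bits = floor(log2(45)) + 1 = 6
leading_zeros = num_bits - 1 = 5
binary(45) = 101101

Elias gamma(45) = '00000' + '101101' = 00000101101 (11 bits)


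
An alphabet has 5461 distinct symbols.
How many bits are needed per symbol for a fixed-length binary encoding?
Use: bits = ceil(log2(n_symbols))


log2(5461) = 12.4149
Bracket: 2^12 = 4096 < 5461 <= 2^13 = 8192
So ceil(log2(5461)) = 13

bits = ceil(log2(5461)) = ceil(12.4149) = 13 bits


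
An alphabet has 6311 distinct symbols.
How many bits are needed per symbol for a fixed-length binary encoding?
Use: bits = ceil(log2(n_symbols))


log2(6311) = 12.6237
Bracket: 2^12 = 4096 < 6311 <= 2^13 = 8192
So ceil(log2(6311)) = 13

bits = ceil(log2(6311)) = ceil(12.6237) = 13 bits


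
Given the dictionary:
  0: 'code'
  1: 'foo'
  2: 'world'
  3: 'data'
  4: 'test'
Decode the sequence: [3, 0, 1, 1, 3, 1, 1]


Look up each index in the dictionary:
  3 -> 'data'
  0 -> 'code'
  1 -> 'foo'
  1 -> 'foo'
  3 -> 'data'
  1 -> 'foo'
  1 -> 'foo'

Decoded: "data code foo foo data foo foo"


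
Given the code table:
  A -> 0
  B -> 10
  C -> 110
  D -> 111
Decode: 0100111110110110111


Decoding:
0 -> A
10 -> B
0 -> A
111 -> D
110 -> C
110 -> C
110 -> C
111 -> D


Result: ABADCCCD


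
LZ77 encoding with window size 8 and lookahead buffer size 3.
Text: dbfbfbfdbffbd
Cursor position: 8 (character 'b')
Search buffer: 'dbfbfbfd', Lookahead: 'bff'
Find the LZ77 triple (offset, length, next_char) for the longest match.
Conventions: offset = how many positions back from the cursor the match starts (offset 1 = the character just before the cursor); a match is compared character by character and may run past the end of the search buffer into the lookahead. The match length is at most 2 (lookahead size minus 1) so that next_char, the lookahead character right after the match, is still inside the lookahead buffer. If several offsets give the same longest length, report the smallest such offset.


Try each offset into the search buffer:
  offset=1 (pos 7, char 'd'): match length 0
  offset=2 (pos 6, char 'f'): match length 0
  offset=3 (pos 5, char 'b'): match length 2
  offset=4 (pos 4, char 'f'): match length 0
  offset=5 (pos 3, char 'b'): match length 2
  offset=6 (pos 2, char 'f'): match length 0
  offset=7 (pos 1, char 'b'): match length 2
  offset=8 (pos 0, char 'd'): match length 0
Longest match has length 2, found at offsets 3, 5, 7; take the smallest, offset 3.
next_char = character at position 8 + 2 = 10 -> 'f'

Best match: offset=3, length=2 (matching 'bf' starting at position 5)
LZ77 triple: (3, 2, 'f')


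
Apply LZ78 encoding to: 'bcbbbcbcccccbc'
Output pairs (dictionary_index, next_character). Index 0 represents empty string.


LZ78 encoding steps:
Dictionary: {0: ''}
Step 1: w='' (idx 0), next='b' -> output (0, 'b'), add 'b' as idx 1
Step 2: w='' (idx 0), next='c' -> output (0, 'c'), add 'c' as idx 2
Step 3: w='b' (idx 1), next='b' -> output (1, 'b'), add 'bb' as idx 3
Step 4: w='b' (idx 1), next='c' -> output (1, 'c'), add 'bc' as idx 4
Step 5: w='bc' (idx 4), next='c' -> output (4, 'c'), add 'bcc' as idx 5
Step 6: w='c' (idx 2), next='c' -> output (2, 'c'), add 'cc' as idx 6
Step 7: w='c' (idx 2), next='b' -> output (2, 'b'), add 'cb' as idx 7
Step 8: w='c' (idx 2), end of input -> output (2, '')


Encoded: [(0, 'b'), (0, 'c'), (1, 'b'), (1, 'c'), (4, 'c'), (2, 'c'), (2, 'b'), (2, '')]


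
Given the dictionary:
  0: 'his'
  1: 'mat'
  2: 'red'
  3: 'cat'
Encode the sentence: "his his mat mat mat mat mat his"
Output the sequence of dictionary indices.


Look up each word in the dictionary:
  'his' -> 0
  'his' -> 0
  'mat' -> 1
  'mat' -> 1
  'mat' -> 1
  'mat' -> 1
  'mat' -> 1
  'his' -> 0

Encoded: [0, 0, 1, 1, 1, 1, 1, 0]


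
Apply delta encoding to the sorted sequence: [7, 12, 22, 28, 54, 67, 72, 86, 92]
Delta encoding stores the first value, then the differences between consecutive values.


First value: 7
Deltas:
  12 - 7 = 5
  22 - 12 = 10
  28 - 22 = 6
  54 - 28 = 26
  67 - 54 = 13
  72 - 67 = 5
  86 - 72 = 14
  92 - 86 = 6


Delta encoded: [7, 5, 10, 6, 26, 13, 5, 14, 6]


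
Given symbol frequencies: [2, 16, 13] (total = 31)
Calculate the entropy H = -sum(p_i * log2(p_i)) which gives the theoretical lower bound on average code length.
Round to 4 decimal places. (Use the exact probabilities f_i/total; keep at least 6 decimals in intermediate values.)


Per-symbol terms -p_i * log2(p_i) with p_i = f_i/31:
  p = 2/31 = 0.064516: log2(p) = -3.954196, -p*log2(p) = 0.255109
  p = 16/31 = 0.516129: log2(p) = -0.954196, -p*log2(p) = 0.492488
  p = 13/31 = 0.419355: log2(p) = -1.253757, -p*log2(p) = 0.525769
H = 0.255109 + 0.492488 + 0.525769 = 1.273366

H = 1.2734 bits/symbol


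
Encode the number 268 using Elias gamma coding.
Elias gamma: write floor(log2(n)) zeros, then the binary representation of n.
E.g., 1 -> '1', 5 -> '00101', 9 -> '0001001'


num_bits = floor(log2(268)) + 1 = 9
leading_zeros = num_bits - 1 = 8
binary(268) = 100001100

Elias gamma(268) = '00000000' + '100001100' = 00000000100001100 (17 bits)


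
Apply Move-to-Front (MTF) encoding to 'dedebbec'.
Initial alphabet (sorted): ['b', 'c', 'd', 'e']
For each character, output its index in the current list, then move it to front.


MTF encoding:
'd': index 2 in ['b', 'c', 'd', 'e'] -> ['d', 'b', 'c', 'e']
'e': index 3 in ['d', 'b', 'c', 'e'] -> ['e', 'd', 'b', 'c']
'd': index 1 in ['e', 'd', 'b', 'c'] -> ['d', 'e', 'b', 'c']
'e': index 1 in ['d', 'e', 'b', 'c'] -> ['e', 'd', 'b', 'c']
'b': index 2 in ['e', 'd', 'b', 'c'] -> ['b', 'e', 'd', 'c']
'b': index 0 in ['b', 'e', 'd', 'c'] -> ['b', 'e', 'd', 'c']
'e': index 1 in ['b', 'e', 'd', 'c'] -> ['e', 'b', 'd', 'c']
'c': index 3 in ['e', 'b', 'd', 'c'] -> ['c', 'e', 'b', 'd']


Output: [2, 3, 1, 1, 2, 0, 1, 3]


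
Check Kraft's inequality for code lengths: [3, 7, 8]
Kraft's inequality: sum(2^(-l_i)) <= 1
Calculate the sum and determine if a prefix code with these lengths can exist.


Sum = 2^(-3) + 2^(-7) + 2^(-8)
    = 0.125 + 0.0078125 + 0.00390625
    = 35/256 = 0.13671875
Since 0.13671875 <= 1, Kraft's inequality IS satisfied.
A prefix code with these lengths CAN exist.

Kraft sum = 0.13671875. Satisfied.


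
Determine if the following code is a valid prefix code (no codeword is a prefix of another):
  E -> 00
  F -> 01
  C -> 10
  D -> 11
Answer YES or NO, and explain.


Checking each pair (does one codeword prefix another?):
  E='00' vs F='01': no prefix
  E='00' vs C='10': no prefix
  E='00' vs D='11': no prefix
  F='01' vs E='00': no prefix
  F='01' vs C='10': no prefix
  F='01' vs D='11': no prefix
  C='10' vs E='00': no prefix
  C='10' vs F='01': no prefix
  C='10' vs D='11': no prefix
  D='11' vs E='00': no prefix
  D='11' vs F='01': no prefix
  D='11' vs C='10': no prefix
No violation found over all pairs.

YES -- this is a valid prefix code. No codeword is a prefix of any other codeword.


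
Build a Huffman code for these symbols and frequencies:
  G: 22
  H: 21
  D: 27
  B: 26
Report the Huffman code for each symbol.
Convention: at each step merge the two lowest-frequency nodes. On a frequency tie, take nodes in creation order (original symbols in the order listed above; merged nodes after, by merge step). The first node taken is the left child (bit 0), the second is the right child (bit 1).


Huffman tree construction:
Step 1: Merge H(21) + G(22) = 43
Step 2: Merge B(26) + D(27) = 53
Step 3: Merge (H+G)(43) + (B+D)(53) = 96
Read each symbol's code off the tree from the root (left child = 0, right child = 1).

Codes:
  G: 01 (length 2)
  H: 00 (length 2)
  D: 11 (length 2)
  B: 10 (length 2)
Average code length: 192/96 = 2.0000 bits/symbol


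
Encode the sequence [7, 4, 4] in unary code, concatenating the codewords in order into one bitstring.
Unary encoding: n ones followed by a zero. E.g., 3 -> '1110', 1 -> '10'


Encode each number as n ones followed by a terminating 0:
  7 -> 11111110 (8 bits)
  4 -> 11110 (5 bits)
  4 -> 11110 (5 bits)
Total length = 8 + 5 + 5 = 18 bits.

Unary([7, 4, 4]) = 111111101111011110 (18 bits)


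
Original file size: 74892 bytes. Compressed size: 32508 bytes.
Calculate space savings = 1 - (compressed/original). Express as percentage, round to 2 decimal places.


ratio = compressed/original = 32508/74892 = 0.434065
savings = 1 - ratio = 1 - 0.434065 = 0.565935
as a percentage: 0.565935 * 100 = 56.59%

Space savings = 1 - 32508/74892 = 56.59%


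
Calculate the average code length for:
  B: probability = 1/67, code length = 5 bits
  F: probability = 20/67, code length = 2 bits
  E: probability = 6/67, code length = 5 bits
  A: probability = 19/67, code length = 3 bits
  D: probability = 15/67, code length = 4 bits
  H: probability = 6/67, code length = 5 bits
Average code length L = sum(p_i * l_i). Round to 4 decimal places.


Weighted contributions p_i * l_i:
  B: (1/67) * 5 = 5/67
  F: (20/67) * 2 = 40/67
  E: (6/67) * 5 = 30/67
  A: (19/67) * 3 = 57/67
  D: (15/67) * 4 = 60/67
  H: (6/67) * 5 = 30/67
Sum = (5 + 40 + 30 + 57 + 60 + 30)/67 = 222/67

L = 222/67 = 3.3134 bits/symbol


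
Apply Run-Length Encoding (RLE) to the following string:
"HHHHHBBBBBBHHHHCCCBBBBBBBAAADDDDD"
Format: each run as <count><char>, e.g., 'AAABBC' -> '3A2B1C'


Scanning runs left to right:
  i=0: run of 'H' x 5 -> '5H'
  i=5: run of 'B' x 6 -> '6B'
  i=11: run of 'H' x 4 -> '4H'
  i=15: run of 'C' x 3 -> '3C'
  i=18: run of 'B' x 7 -> '7B'
  i=25: run of 'A' x 3 -> '3A'
  i=28: run of 'D' x 5 -> '5D'

RLE = 5H6B4H3C7B3A5D


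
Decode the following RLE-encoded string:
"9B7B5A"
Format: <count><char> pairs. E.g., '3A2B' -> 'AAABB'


Expanding each <count><char> pair:
  9B -> 'BBBBBBBBB'
  7B -> 'BBBBBBB'
  5A -> 'AAAAA'

Decoded = BBBBBBBBBBBBBBBBAAAAA


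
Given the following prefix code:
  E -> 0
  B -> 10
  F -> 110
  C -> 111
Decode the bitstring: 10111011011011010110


Decoding step by step:
Bits 10 -> B
Bits 111 -> C
Bits 0 -> E
Bits 110 -> F
Bits 110 -> F
Bits 110 -> F
Bits 10 -> B
Bits 110 -> F


Decoded message: BCEFFFBF
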